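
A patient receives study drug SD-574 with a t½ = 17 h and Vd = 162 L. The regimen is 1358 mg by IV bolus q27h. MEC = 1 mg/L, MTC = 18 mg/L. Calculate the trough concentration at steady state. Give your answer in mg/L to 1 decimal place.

4.2 mg/L

τ/t½ = 27/17 ≈ 1.5882, so fraction remaining f = (1/2)^(27/17) ≈ 0.3326.
Single-dose peak C₀ = D/Vd = 1358/162 ≈ 8.383 mg/L.
Steady-state trough Cmin,ss = C₀·f/(1−f) ≈ 8.383 × 0.3326/0.6674 ≈ 4.178 mg/L.
Trough 4.2 mg/L vs MEC 1 mg/L: adequate.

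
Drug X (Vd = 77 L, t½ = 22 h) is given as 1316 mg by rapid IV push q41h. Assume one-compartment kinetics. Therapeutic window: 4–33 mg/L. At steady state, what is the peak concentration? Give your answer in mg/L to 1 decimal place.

Over one 41-h interval, 41/22 ≈ 1.8636 half-lives elapse, leaving f ≈ 0.2748 of each dose.
At steady state, accumulation factor R = 1/(1 − e^(−kτ)) ≈ 1.3789.
Each bolus raises the concentration by D/Vd = 1316/77 ≈ 17.091 mg/L.
Cmax,ss = C₀/(1 − f) ≈ 17.091/0.7252 ≈ 23.567 mg/L.
Peak 23.6 mg/L vs MTC 33 mg/L: below toxic threshold.

23.6 mg/L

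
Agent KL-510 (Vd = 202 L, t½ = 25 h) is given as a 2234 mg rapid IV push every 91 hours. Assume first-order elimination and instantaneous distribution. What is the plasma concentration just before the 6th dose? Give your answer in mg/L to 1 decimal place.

f = (1/2)^(τ/t½) = (1/2)^(91/25) ≈ 0.0802.
C₀ = D/Vd = 2234/202 ≈ 11.059 mg/L.
Before the 6th dose, 5 doses have been given. Superposition: Cmin = C₀·(f + f² + … + f^5).
≈ 11.059 × (0.0802 + 0.0064 + 0.0005 + 0.0000 + 0.0000) ≈ 11.059 × 0.0871 ≈ 0.963 mg/L.

1.0 mg/L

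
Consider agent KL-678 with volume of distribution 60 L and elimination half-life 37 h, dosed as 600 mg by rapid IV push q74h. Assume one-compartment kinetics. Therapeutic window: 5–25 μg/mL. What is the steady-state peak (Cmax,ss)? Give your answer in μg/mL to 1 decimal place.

13.3 μg/mL

τ = 74 h = 2 half-lives, so f = (1/2)^2 = 0.25.
At steady state, R = 1/(1 − 0.25) = 4/3.
Single-dose peak C₀ = D/Vd = 600/60 = 10 μg/mL.
Steady-state peak Cmax,ss = C₀·R = 10 × 4/3 ≈ 13.333 μg/mL.
Peak 13.3 μg/mL vs MTC 25 μg/mL: below toxic threshold.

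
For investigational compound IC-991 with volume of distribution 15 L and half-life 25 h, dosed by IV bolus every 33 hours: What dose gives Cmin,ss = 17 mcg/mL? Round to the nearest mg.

τ/t½ = 33/25 ≈ 1.32, so f = (1/2)^(33/25) ≈ 0.400535.
Cmin,ss = (D/Vd)·f/(1−f), so D = Cmin,ss·Vd·(1−f)/f.
D = 17 × 15 × (1−f)/f ≈ 17 × 15 × 1.49666 ≈ 381.65 mg.

382 mg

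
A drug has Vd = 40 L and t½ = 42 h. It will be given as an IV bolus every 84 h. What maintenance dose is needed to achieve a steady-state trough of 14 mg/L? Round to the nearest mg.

τ/t½ = 84/42 ≈ 2, so f = (1/2)^(84/42) ≈ 0.250000.
Cmin,ss = (D/Vd)·f/(1−f), so D = Cmin,ss·Vd·(1−f)/f.
D = 14 × 40 × (1−f)/f ≈ 14 × 40 × 3.00000 ≈ 1680.00 mg.

1680 mg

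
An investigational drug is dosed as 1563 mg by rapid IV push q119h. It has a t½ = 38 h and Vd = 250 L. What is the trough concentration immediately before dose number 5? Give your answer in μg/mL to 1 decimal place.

f = (1/2)^(τ/t½) = (1/2)^(119/38) ≈ 0.1141.
C₀ = D/Vd = 1563/250 ≈ 6.252 μg/mL.
Before the 5th dose, 4 doses have been given. Superposition: Cmin = C₀·(f + f² + … + f^4).
≈ 6.252 × (0.1141 + 0.0130 + 0.0015 + 0.0002) ≈ 6.252 × 0.1288 ≈ 0.805 μg/mL.

0.8 μg/mL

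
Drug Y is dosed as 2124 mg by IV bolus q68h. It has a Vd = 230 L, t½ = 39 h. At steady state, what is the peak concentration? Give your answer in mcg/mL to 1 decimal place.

Over one 68-h interval, 68/39 ≈ 1.7436 half-lives elapse, leaving f ≈ 0.2986 of each dose.
Accumulation ratio R = 1/(1 − f) ≈ 1/0.7014 ≈ 1.4257.
Single-dose peak C₀ = D/Vd = 2124/230 ≈ 9.235 mcg/mL.
Steady-state peak Cmax,ss = C₀·R ≈ 9.235 × 1.4257 ≈ 13.166 mcg/mL.

13.2 mcg/mL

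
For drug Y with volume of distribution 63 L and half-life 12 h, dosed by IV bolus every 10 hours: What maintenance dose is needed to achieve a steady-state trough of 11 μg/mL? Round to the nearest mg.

τ/t½ = 10/12 ≈ 0.83333, so f = (1/2)^(10/12) ≈ 0.561231.
Cmin,ss = (D/Vd)·f/(1−f), so D = Cmin,ss·Vd·(1−f)/f.
D = 11 × 63 × (1−f)/f ≈ 11 × 63 × 0.78180 ≈ 541.79 mg.

542 mg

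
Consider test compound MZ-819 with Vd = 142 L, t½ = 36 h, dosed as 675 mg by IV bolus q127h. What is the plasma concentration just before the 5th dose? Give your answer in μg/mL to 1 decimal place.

0.5 μg/mL

f = (1/2)^(τ/t½) = (1/2)^(127/36) ≈ 0.0867.
C₀ = D/Vd = 675/142 ≈ 4.754 μg/mL.
Before the 5th dose, 4 doses have been given. Superposition: Cmin = C₀·(f + f² + … + f^4).
≈ 4.754 × (0.0867 + 0.0075 + 0.0007 + 0.0001) ≈ 4.754 × 0.0950 ≈ 0.452 μg/mL.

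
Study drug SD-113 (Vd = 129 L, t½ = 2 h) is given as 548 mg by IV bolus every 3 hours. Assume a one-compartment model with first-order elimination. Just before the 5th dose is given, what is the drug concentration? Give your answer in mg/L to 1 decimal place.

2.3 mg/L

f = (1/2)^(τ/t½) = (1/2)^(3/2) ≈ 0.3536.
C₀ = D/Vd = 548/129 ≈ 4.248 mg/L.
Before the 5th dose, 4 doses have been given. Superposition: Cmin = C₀·(f + f² + … + f^4).
≈ 4.248 × (0.3536 + 0.1250 + 0.0442 + 0.0156) ≈ 4.248 × 0.5384 ≈ 2.287 mg/L.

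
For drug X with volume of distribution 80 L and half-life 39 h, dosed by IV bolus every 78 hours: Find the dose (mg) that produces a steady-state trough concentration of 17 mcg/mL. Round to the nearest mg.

4080 mg

τ/t½ = 78/39 ≈ 2, so f = (1/2)^(78/39) ≈ 0.250000.
Cmin,ss = (D/Vd)·f/(1−f), so D = Cmin,ss·Vd·(1−f)/f.
D = 17 × 80 × (1−f)/f ≈ 17 × 80 × 3.00000 ≈ 4080.00 mg.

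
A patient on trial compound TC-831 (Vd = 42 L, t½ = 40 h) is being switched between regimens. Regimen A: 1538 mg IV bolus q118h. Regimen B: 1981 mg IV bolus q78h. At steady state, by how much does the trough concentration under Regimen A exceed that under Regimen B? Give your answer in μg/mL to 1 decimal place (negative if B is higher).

-11.0 μg/mL

Regimen A: f = (1/2)^(118/40) ≈ 0.1294; Cmin,ss = (1538/42)·f/(1−f) ≈ 5.443 μg/mL.
Regimen B: f = (1/2)^(78/40) ≈ 0.2588; Cmin,ss = (1981/42)·f/(1−f) ≈ 16.469 μg/mL.
Difference ≈ 5.443 − 16.469 ≈ -11.026 μg/mL.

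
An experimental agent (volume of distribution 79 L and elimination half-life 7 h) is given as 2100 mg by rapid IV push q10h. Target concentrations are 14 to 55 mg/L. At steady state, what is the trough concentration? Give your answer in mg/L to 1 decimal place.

15.7 mg/L

Over one 10-h interval, 10/7 ≈ 1.4286 half-lives elapse, leaving f ≈ 0.3715 of each dose.
Each bolus raises the concentration by D/Vd = 2100/79 ≈ 26.582 mg/L.
Steady-state trough Cmin,ss = C₀·f/(1−f) ≈ 26.582 × 0.3715/0.6285 ≈ 15.712 mg/L.
Trough 15.7 mg/L vs MEC 14 mg/L: adequate.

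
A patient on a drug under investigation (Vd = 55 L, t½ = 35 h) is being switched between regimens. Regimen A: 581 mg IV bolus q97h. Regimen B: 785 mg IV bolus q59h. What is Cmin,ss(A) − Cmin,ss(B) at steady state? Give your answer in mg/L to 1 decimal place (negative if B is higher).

-4.6 mg/L

Regimen A: f = (1/2)^(97/35) ≈ 0.1465; Cmin,ss = (581/55)·f/(1−f) ≈ 1.813 mg/L.
Regimen B: f = (1/2)^(59/35) ≈ 0.3108; Cmin,ss = (785/55)·f/(1−f) ≈ 6.436 mg/L.
Difference ≈ 1.813 − 6.436 ≈ -4.623 mg/L.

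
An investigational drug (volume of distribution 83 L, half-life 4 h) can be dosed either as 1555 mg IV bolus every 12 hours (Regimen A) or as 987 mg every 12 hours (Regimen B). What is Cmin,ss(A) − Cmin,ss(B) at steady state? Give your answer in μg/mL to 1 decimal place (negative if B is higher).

Regimen A: f = (1/2)^(12/4) ≈ 0.1250; Cmin,ss = (1555/83)·f/(1−f) ≈ 2.676 μg/mL.
Regimen B: f = (1/2)^(12/4) ≈ 0.1250; Cmin,ss = (987/83)·f/(1−f) ≈ 1.699 μg/mL.
Difference ≈ 2.676 − 1.699 ≈ 0.977 μg/mL.

1.0 μg/mL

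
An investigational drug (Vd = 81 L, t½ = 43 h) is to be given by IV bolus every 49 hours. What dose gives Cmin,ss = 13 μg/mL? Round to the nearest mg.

1267 mg

τ/t½ = 49/43 ≈ 1.1395, so f = (1/2)^(49/43) ≈ 0.453906.
Cmin,ss = (D/Vd)·f/(1−f), so D = Cmin,ss·Vd·(1−f)/f.
D = 13 × 81 × (1−f)/f ≈ 13 × 81 × 1.20310 ≈ 1266.86 mg.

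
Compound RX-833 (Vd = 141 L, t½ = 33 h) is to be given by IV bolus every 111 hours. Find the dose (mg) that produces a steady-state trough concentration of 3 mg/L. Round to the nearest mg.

τ/t½ = 111/33 ≈ 3.3636, so f = (1/2)^(111/33) ≈ 0.097150.
Cmin,ss = (D/Vd)·f/(1−f), so D = Cmin,ss·Vd·(1−f)/f.
D = 3 × 141 × (1−f)/f ≈ 3 × 141 × 9.29336 ≈ 3931.09 mg.

3931 mg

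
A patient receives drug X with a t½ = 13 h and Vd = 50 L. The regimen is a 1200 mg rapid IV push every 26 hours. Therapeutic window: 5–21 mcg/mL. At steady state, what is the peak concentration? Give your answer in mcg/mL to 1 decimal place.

32.0 mcg/mL

τ = 26 h = 2 half-lives, so f = (1/2)^2 = 0.25.
At steady state, R = 1/(1 − 0.25) = 4/3.
Single-dose peak C₀ = D/Vd = 1200/50 = 24 mcg/mL.
Steady-state peak Cmax,ss = C₀·R = 24 × 4/3 ≈ 32.000 mcg/mL.
Peak 32.0 mcg/mL vs MTC 21 mcg/mL: exceeds toxic threshold.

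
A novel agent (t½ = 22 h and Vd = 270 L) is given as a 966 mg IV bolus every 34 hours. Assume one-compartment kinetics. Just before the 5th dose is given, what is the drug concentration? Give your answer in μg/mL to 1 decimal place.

f = (1/2)^(τ/t½) = (1/2)^(34/22) ≈ 0.3426.
C₀ = D/Vd = 966/270 ≈ 3.578 μg/mL.
Before the 5th dose, 4 doses have been given. Superposition: Cmin = C₀·(f + f² + … + f^4).
≈ 3.578 × (0.3426 + 0.1174 + 0.0402 + 0.0138) ≈ 3.578 × 0.5140 ≈ 1.839 μg/mL.

1.8 μg/mL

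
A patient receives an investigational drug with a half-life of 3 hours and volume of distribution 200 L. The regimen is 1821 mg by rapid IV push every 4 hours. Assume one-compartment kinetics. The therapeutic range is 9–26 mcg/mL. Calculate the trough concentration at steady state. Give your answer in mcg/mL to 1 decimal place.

k = ln2/t½ = ln2/3 ≈ 0.231049 h⁻¹; fraction remaining f = e^(−kτ) = e^(−0.231049×4) ≈ 0.3969.
Single-dose peak C₀ = D/Vd = 1821/200 ≈ 9.105 mcg/mL.
Steady-state trough Cmin,ss = C₀·f/(1−f) ≈ 9.105 × 0.3969/0.6031 ≈ 5.992 mcg/mL.
Trough 6.0 mcg/mL vs MEC 9 mcg/mL: subtherapeutic.

6.0 mcg/mL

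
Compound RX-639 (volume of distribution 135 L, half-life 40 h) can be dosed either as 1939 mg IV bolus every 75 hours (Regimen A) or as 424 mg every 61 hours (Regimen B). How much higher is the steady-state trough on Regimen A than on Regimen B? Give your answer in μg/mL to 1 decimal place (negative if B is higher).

3.7 μg/mL

Regimen A: f = (1/2)^(75/40) ≈ 0.2726; Cmin,ss = (1939/135)·f/(1−f) ≈ 5.383 μg/mL.
Regimen B: f = (1/2)^(61/40) ≈ 0.3475; Cmin,ss = (424/135)·f/(1−f) ≈ 1.673 μg/mL.
Difference ≈ 5.383 − 1.673 ≈ 3.710 μg/mL.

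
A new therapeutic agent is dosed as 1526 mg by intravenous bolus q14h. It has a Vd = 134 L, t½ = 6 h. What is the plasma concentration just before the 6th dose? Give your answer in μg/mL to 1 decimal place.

2.8 μg/mL

f = (1/2)^(τ/t½) = (1/2)^(14/6) ≈ 0.1984.
C₀ = D/Vd = 1526/134 ≈ 11.388 μg/mL.
Before the 6th dose, 5 doses have been given. Superposition: Cmin = C₀·(f + f² + … + f^5).
≈ 11.388 × (0.1984 + 0.0394 + 0.0078 + 0.0015 + 0.0003) ≈ 11.388 × 0.2474 ≈ 2.817 μg/mL.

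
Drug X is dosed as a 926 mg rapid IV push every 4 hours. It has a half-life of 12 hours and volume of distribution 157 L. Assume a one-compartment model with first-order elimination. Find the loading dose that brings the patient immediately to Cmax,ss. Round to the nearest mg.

f = (1/2)^(4/12) ≈ 0.793701; accumulation ratio R = 1/(1−f) ≈ 4.84733.
Loading dose to hit Cmax,ss on first dose: D_load = D_maint·R ≈ 926 × 4.84733 ≈ 4488.63 mg.

4489 mg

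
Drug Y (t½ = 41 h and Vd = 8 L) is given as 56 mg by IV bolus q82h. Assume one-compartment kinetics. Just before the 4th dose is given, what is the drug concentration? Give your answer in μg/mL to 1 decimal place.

2.3 μg/mL

f = (1/2)^(τ/t½) = (1/2)^(82/41) ≈ 0.2500.
C₀ = D/Vd = 56/8 ≈ 7.000 μg/mL.
Before the 4th dose, 3 doses have been given. Superposition: Cmin = C₀·(f + f² + … + f^3).
≈ 7.000 × (0.2500 + 0.0625 + 0.0156) ≈ 7.000 × 0.3281 ≈ 2.297 μg/mL.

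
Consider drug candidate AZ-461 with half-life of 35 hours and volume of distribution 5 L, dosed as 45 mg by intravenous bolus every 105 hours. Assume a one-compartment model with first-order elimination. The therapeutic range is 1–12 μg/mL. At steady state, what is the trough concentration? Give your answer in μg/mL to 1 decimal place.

1.3 μg/mL

The dosing interval is 3 half-lives, so f = 2^(−3) = 0.125.
Accumulation ratio R = 1/(1 − f) = 1/0.875 = 8/7.
Single-dose peak C₀ = D/Vd = 45/5 = 9 μg/mL.
Steady-state peak Cmax,ss = C₀·R = 9 × 8/7 ≈ 10.286 μg/mL.
Steady-state trough Cmin,ss = Cmax,ss·f ≈ 10.286 × 0.125 ≈ 1.286 μg/mL.
Trough 1.3 μg/mL vs MEC 1 μg/mL: adequate.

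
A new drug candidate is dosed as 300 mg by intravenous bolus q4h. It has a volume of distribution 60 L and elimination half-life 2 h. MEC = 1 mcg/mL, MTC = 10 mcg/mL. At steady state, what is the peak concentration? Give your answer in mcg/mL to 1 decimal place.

τ = 4 h = 2 half-lives, so f = (1/2)^2 = 0.25.
Accumulation ratio R = 1/(1 − f) = 1/0.75 = 4/3.
Single-dose peak C₀ = D/Vd = 300/60 = 5 mcg/mL.
Steady-state peak Cmax,ss = C₀·R = 5 × 4/3 ≈ 6.667 mcg/mL.
Peak 6.7 mcg/mL vs MTC 10 mcg/mL: below toxic threshold.

6.7 mcg/mL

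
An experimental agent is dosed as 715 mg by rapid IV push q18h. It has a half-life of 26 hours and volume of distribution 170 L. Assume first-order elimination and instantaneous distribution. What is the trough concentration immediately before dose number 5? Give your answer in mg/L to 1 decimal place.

5.8 mg/L

f = (1/2)^(τ/t½) = (1/2)^(18/26) ≈ 0.6189.
C₀ = D/Vd = 715/170 ≈ 4.206 mg/L.
Before the 5th dose, 4 doses have been given. Superposition: Cmin = C₀·(f + f² + … + f^4).
≈ 4.206 × (0.6189 + 0.3830 + 0.2371 + 0.1467) ≈ 4.206 × 1.3857 ≈ 5.828 mg/L.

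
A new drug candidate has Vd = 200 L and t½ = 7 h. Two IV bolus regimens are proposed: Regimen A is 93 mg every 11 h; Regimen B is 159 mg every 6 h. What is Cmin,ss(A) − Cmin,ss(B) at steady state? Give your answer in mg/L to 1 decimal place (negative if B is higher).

Regimen A: f = (1/2)^(11/7) ≈ 0.3365; Cmin,ss = (93/200)·f/(1−f) ≈ 0.236 mg/L.
Regimen B: f = (1/2)^(6/7) ≈ 0.5520; Cmin,ss = (159/200)·f/(1−f) ≈ 0.980 mg/L.
Difference ≈ 0.236 − 0.980 ≈ -0.744 mg/L.

-0.7 mg/L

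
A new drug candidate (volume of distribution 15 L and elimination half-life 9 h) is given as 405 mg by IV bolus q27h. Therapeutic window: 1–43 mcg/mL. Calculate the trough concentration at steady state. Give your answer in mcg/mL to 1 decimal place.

3.9 mcg/mL

The dosing interval is 3 half-lives, so f = 2^(−3) = 0.125.
Accumulation ratio R = 1/(1 − f) = 1/0.875 = 8/7.
Single-dose peak C₀ = D/Vd = 405/15 = 27 mcg/mL.
Steady-state peak Cmax,ss = C₀·R = 27 × 8/7 ≈ 30.857 mcg/mL.
Steady-state trough Cmin,ss = Cmax,ss·f ≈ 30.857 × 0.125 ≈ 3.857 mcg/mL.
Trough 3.9 mcg/mL vs MEC 1 mcg/mL: adequate.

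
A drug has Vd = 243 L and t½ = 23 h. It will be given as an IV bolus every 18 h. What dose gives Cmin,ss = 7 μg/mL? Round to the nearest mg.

1225 mg

τ/t½ = 18/23 ≈ 0.78261, so f = (1/2)^(18/23) ≈ 0.581315.
Cmin,ss = (D/Vd)·f/(1−f), so D = Cmin,ss·Vd·(1−f)/f.
D = 7 × 243 × (1−f)/f ≈ 7 × 243 × 0.72024 ≈ 1225.13 mg.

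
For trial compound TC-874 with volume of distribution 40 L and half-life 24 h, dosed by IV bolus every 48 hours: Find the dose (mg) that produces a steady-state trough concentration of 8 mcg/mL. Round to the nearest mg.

τ/t½ = 48/24 ≈ 2, so f = (1/2)^(48/24) ≈ 0.250000.
Cmin,ss = (D/Vd)·f/(1−f), so D = Cmin,ss·Vd·(1−f)/f.
D = 8 × 40 × (1−f)/f ≈ 8 × 40 × 3.00000 ≈ 960.00 mg.

960 mg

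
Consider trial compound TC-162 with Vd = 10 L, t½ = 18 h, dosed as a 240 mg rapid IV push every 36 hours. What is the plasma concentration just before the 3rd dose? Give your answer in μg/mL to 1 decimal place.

7.5 μg/mL

f = (1/2)^(τ/t½) = (1/2)^(36/18) ≈ 0.2500.
C₀ = D/Vd = 240/10 ≈ 24.000 μg/mL.
Before the 3rd dose, 2 doses have been given. Superposition: Cmin = C₀·(f + f²).
≈ 24.000 × (0.2500 + 0.0625) ≈ 24.000 × 0.3125 ≈ 7.500 μg/mL.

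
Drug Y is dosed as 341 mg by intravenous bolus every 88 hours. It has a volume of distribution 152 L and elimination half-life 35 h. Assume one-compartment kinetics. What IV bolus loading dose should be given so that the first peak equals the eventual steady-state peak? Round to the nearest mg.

413 mg

f = (1/2)^(88/35) ≈ 0.175035; accumulation ratio R = 1/(1−f) ≈ 1.21217.
Loading dose to hit Cmax,ss on first dose: D_load = D_maint·R ≈ 341 × 1.21217 ≈ 413.35 mg.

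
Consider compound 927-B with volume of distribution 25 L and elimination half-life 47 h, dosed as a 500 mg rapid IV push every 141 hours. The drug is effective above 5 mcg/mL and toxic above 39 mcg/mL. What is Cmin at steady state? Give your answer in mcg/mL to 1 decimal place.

2.9 mcg/mL

τ = 141 h = 3 half-lives, so f = (1/2)^3 = 0.125.
Accumulation ratio R = 1/(1 − f) = 1/0.875 = 8/7.
Single-dose peak C₀ = D/Vd = 500/25 = 20 mcg/mL.
Steady-state peak Cmax,ss = C₀·R = 20 × 8/7 ≈ 22.857 mcg/mL.
Steady-state trough Cmin,ss = Cmax,ss·f ≈ 22.857 × 0.125 ≈ 2.857 mcg/mL.
Trough 2.9 mcg/mL vs MEC 5 mcg/mL: subtherapeutic.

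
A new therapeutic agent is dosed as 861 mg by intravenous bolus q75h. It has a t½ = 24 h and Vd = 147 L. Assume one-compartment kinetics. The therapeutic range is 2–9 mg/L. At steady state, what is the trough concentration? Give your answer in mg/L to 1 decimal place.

k = ln2/t½ = ln2/24 ≈ 0.028881 h⁻¹; fraction remaining f = e^(−kτ) = e^(−0.028881×75) ≈ 0.1146.
Each bolus raises the concentration by D/Vd = 861/147 ≈ 5.857 mg/L.
Steady-state trough Cmin,ss = C₀·f/(1−f) ≈ 5.857 × 0.1146/0.8854 ≈ 0.758 mg/L.
Trough 0.8 mg/L vs MEC 2 mg/L: subtherapeutic.

0.8 mg/L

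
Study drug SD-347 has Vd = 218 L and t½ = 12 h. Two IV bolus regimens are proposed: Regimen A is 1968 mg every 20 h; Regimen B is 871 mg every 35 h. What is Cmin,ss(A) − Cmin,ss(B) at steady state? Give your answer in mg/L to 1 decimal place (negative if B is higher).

3.5 mg/L

Regimen A: f = (1/2)^(20/12) ≈ 0.3150; Cmin,ss = (1968/218)·f/(1−f) ≈ 4.151 mg/L.
Regimen B: f = (1/2)^(35/12) ≈ 0.1324; Cmin,ss = (871/218)·f/(1−f) ≈ 0.610 mg/L.
Difference ≈ 4.151 − 0.610 ≈ 3.541 mg/L.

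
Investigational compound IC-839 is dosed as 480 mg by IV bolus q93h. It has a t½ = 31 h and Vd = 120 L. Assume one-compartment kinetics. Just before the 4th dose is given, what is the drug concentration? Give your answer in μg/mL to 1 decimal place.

0.6 μg/mL

f = (1/2)^(τ/t½) = (1/2)^(93/31) ≈ 0.1250.
C₀ = D/Vd = 480/120 ≈ 4.000 μg/mL.
Before the 4th dose, 3 doses have been given. Superposition: Cmin = C₀·(f + f² + … + f^3).
≈ 4.000 × (0.1250 + 0.0156 + 0.0020) ≈ 4.000 × 0.1426 ≈ 0.570 μg/mL.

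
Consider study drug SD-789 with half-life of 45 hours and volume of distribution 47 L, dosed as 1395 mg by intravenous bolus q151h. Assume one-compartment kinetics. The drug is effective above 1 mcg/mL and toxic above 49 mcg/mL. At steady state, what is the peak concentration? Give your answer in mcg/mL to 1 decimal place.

32.9 mcg/mL

k = ln2/t½ = ln2/45 ≈ 0.015403 h⁻¹; fraction remaining f = e^(−kτ) = e^(−0.015403×151) ≈ 0.0977.
Accumulation ratio R = 1/(1 − f) ≈ 1/0.9023 ≈ 1.1083.
Each bolus raises the concentration by D/Vd = 1395/47 ≈ 29.681 mcg/mL.
Steady-state peak Cmax,ss = C₀·R ≈ 29.681 × 1.1083 ≈ 32.895 mcg/mL.
Peak 32.9 mcg/mL vs MTC 49 mcg/mL: below toxic threshold.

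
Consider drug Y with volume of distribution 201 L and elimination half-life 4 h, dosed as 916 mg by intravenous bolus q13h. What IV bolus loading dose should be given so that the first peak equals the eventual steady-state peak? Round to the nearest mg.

1024 mg

f = (1/2)^(13/4) ≈ 0.105112; accumulation ratio R = 1/(1−f) ≈ 1.11746.
Loading dose to hit Cmax,ss on first dose: D_load = D_maint·R ≈ 916 × 1.11746 ≈ 1023.59 mg.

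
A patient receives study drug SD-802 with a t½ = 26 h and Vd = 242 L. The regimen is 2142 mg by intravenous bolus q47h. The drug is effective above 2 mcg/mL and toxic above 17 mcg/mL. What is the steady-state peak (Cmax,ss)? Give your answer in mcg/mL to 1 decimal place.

τ/t½ = 47/26 ≈ 1.8077, so fraction remaining f = (1/2)^(47/26) ≈ 0.2856.
Accumulation ratio R = 1/(1 − f) ≈ 1/0.7144 ≈ 1.3998.
Single-dose peak C₀ = D/Vd = 2142/242 ≈ 8.851 mcg/mL.
Steady-state peak Cmax,ss = C₀·R ≈ 8.851 × 1.3998 ≈ 12.390 mcg/mL.
Peak 12.4 mcg/mL vs MTC 17 mcg/mL: below toxic threshold.

12.4 mcg/mL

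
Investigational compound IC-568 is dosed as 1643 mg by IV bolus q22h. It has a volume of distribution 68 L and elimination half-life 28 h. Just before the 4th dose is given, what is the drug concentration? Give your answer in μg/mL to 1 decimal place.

f = (1/2)^(τ/t½) = (1/2)^(22/28) ≈ 0.5801.
C₀ = D/Vd = 1643/68 ≈ 24.162 μg/mL.
Before the 4th dose, 3 doses have been given. Superposition: Cmin = C₀·(f + f² + … + f^3).
≈ 24.162 × (0.5801 + 0.3365 + 0.1952) ≈ 24.162 × 1.1118 ≈ 26.863 μg/mL.

26.9 μg/mL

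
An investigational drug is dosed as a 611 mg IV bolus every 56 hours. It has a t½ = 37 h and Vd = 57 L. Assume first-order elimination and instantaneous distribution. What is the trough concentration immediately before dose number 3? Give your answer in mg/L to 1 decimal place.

5.1 mg/L

f = (1/2)^(τ/t½) = (1/2)^(56/37) ≈ 0.3503.
C₀ = D/Vd = 611/57 ≈ 10.719 mg/L.
Before the 3rd dose, 2 doses have been given. Superposition: Cmin = C₀·(f + f²).
≈ 10.719 × (0.3503 + 0.1227) ≈ 10.719 × 0.4730 ≈ 5.070 mg/L.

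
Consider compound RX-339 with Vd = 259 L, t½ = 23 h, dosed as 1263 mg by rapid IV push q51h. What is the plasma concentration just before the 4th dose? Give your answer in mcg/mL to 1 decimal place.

1.3 mcg/mL

f = (1/2)^(τ/t½) = (1/2)^(51/23) ≈ 0.2150.
C₀ = D/Vd = 1263/259 ≈ 4.876 mcg/mL.
Before the 4th dose, 3 doses have been given. Superposition: Cmin = C₀·(f + f² + … + f^3).
≈ 4.876 × (0.2150 + 0.0462 + 0.0099) ≈ 4.876 × 0.2711 ≈ 1.322 mcg/mL.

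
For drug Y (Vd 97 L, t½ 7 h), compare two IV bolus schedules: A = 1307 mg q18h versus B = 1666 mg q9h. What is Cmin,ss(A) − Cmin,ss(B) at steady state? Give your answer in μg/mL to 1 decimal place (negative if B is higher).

Regimen A: f = (1/2)^(18/7) ≈ 0.1682; Cmin,ss = (1307/97)·f/(1−f) ≈ 2.725 μg/mL.
Regimen B: f = (1/2)^(9/7) ≈ 0.4102; Cmin,ss = (1666/97)·f/(1−f) ≈ 11.945 μg/mL.
Difference ≈ 2.725 − 11.945 ≈ -9.220 μg/mL.

-9.2 μg/mL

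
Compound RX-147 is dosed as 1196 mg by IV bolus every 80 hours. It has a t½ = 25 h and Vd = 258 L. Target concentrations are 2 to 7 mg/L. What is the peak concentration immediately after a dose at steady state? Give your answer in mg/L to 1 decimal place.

Over one 80-h interval, 80/25 ≈ 3.2 half-lives elapse, leaving f ≈ 0.1088 of each dose.
At steady state, accumulation factor R = 1/(1 − e^(−kτ)) ≈ 1.1221.
Each bolus raises the concentration by D/Vd = 1196/258 ≈ 4.636 mg/L.
Cmax,ss = C₀/(1 − f) ≈ 4.636/0.8912 ≈ 5.202 mg/L.
Peak 5.2 mg/L vs MTC 7 mg/L: below toxic threshold.

5.2 mg/L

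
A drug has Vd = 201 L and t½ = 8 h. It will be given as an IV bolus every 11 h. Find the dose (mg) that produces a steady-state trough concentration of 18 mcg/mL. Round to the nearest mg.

τ/t½ = 11/8 ≈ 1.375, so f = (1/2)^(11/8) ≈ 0.385553.
Cmin,ss = (D/Vd)·f/(1−f), so D = Cmin,ss·Vd·(1−f)/f.
D = 18 × 201 × (1−f)/f ≈ 18 × 201 × 1.59368 ≈ 5765.93 mg.

5766 mg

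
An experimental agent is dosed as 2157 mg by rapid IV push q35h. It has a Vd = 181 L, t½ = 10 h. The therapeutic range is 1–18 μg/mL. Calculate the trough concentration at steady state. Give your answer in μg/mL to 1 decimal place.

τ/t½ = 35/10 ≈ 3.5, so fraction remaining f = (1/2)^(35/10) ≈ 0.0884.
Accumulation ratio R = 1/(1 − f) ≈ 1/0.9116 ≈ 1.0970.
Single-dose peak C₀ = D/Vd = 2157/181 ≈ 11.917 μg/mL.
Cmax,ss = C₀/(1 − f) ≈ 11.917/0.9116 ≈ 13.073 μg/mL.
Steady-state trough Cmin,ss = Cmax,ss·f ≈ 13.073 × 0.0884 ≈ 1.156 μg/mL.
Trough 1.2 μg/mL vs MEC 1 μg/mL: adequate.

1.2 μg/mL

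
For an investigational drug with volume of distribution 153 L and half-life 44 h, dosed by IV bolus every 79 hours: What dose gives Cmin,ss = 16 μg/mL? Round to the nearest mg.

τ/t½ = 79/44 ≈ 1.7955, so f = (1/2)^(79/44) ≈ 0.288081.
Cmin,ss = (D/Vd)·f/(1−f), so D = Cmin,ss·Vd·(1−f)/f.
D = 16 × 153 × (1−f)/f ≈ 16 × 153 × 2.47125 ≈ 6049.62 mg.

6050 mg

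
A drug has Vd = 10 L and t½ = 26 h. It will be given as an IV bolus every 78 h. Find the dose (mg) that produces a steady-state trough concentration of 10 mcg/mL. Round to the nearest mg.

τ/t½ = 78/26 ≈ 3, so f = (1/2)^(78/26) ≈ 0.125000.
Cmin,ss = (D/Vd)·f/(1−f), so D = Cmin,ss·Vd·(1−f)/f.
D = 10 × 10 × (1−f)/f ≈ 10 × 10 × 7.00000 ≈ 700.00 mg.

700 mg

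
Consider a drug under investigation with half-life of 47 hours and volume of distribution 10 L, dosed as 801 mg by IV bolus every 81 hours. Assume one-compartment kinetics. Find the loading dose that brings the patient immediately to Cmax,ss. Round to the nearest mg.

f = (1/2)^(81/47) ≈ 0.302833; accumulation ratio R = 1/(1−f) ≈ 1.43438.
Loading dose to hit Cmax,ss on first dose: D_load = D_maint·R ≈ 801 × 1.43438 ≈ 1148.94 mg.

1149 mg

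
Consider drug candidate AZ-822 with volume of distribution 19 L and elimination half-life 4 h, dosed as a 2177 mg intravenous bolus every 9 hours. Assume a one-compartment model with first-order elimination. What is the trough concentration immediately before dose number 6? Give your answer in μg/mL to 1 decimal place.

30.5 μg/mL

f = (1/2)^(τ/t½) = (1/2)^(9/4) ≈ 0.2102.
C₀ = D/Vd = 2177/19 ≈ 114.579 μg/mL.
Before the 6th dose, 5 doses have been given. Superposition: Cmin = C₀·(f + f² + … + f^5).
≈ 114.579 × (0.2102 + 0.0442 + 0.0093 + 0.0020 + 0.0004) ≈ 114.579 × 0.2661 ≈ 30.489 μg/mL.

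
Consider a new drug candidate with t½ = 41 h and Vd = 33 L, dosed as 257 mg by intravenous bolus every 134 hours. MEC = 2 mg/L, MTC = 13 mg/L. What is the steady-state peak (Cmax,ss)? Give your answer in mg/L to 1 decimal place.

τ/t½ = 134/41 ≈ 3.2683, so fraction remaining f = (1/2)^(134/41) ≈ 0.1038.
Accumulation ratio R = 1/(1 − f) ≈ 1/0.8962 ≈ 1.1158.
Single-dose peak C₀ = D/Vd = 257/33 ≈ 7.788 mg/L.
Steady-state peak Cmax,ss = C₀·R ≈ 7.788 × 1.1158 ≈ 8.690 mg/L.
Peak 8.7 mg/L vs MTC 13 mg/L: below toxic threshold.

8.7 mg/L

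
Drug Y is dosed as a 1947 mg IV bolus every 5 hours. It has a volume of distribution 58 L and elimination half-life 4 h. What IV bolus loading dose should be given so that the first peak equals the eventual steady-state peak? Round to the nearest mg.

f = (1/2)^(5/4) ≈ 0.420448; accumulation ratio R = 1/(1−f) ≈ 1.72547.
Loading dose to hit Cmax,ss on first dose: D_load = D_maint·R ≈ 1947 × 1.72547 ≈ 3359.49 mg.

3359 mg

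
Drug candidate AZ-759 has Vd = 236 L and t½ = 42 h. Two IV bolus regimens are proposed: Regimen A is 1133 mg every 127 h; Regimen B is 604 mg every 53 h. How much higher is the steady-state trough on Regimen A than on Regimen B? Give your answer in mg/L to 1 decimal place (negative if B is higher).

Regimen A: f = (1/2)^(127/42) ≈ 0.1230; Cmin,ss = (1133/236)·f/(1−f) ≈ 0.673 mg/L.
Regimen B: f = (1/2)^(53/42) ≈ 0.4170; Cmin,ss = (604/236)·f/(1−f) ≈ 1.831 mg/L.
Difference ≈ 0.673 − 1.831 ≈ -1.158 mg/L.

-1.2 mg/L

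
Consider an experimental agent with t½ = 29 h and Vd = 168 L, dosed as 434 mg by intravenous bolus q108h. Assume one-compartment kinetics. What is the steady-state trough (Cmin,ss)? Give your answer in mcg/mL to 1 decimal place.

0.2 mcg/mL

τ/t½ = 108/29 ≈ 3.7241, so fraction remaining f = (1/2)^(108/29) ≈ 0.0757.
Accumulation ratio R = 1/(1 − f) ≈ 1/0.9243 ≈ 1.0819.
Each bolus raises the concentration by D/Vd = 434/168 ≈ 2.583 mcg/mL.
Steady-state peak Cmax,ss = C₀·R ≈ 2.583 × 1.0819 ≈ 2.795 mcg/mL.
Steady-state trough Cmin,ss = Cmax,ss·f ≈ 2.795 × 0.0757 ≈ 0.212 mcg/mL.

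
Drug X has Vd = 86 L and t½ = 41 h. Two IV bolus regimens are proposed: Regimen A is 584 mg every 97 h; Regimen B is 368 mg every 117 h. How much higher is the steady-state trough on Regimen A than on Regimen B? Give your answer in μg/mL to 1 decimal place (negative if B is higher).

0.9 μg/mL

Regimen A: f = (1/2)^(97/41) ≈ 0.1940; Cmin,ss = (584/86)·f/(1−f) ≈ 1.634 μg/mL.
Regimen B: f = (1/2)^(117/41) ≈ 0.1383; Cmin,ss = (368/86)·f/(1−f) ≈ 0.687 μg/mL.
Difference ≈ 1.634 − 0.687 ≈ 0.947 μg/mL.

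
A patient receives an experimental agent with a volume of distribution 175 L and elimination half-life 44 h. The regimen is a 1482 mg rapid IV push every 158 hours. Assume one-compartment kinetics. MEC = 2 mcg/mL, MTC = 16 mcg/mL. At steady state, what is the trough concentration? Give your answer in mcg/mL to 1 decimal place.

0.8 mcg/mL

k = ln2/t½ = ln2/44 ≈ 0.015753 h⁻¹; fraction remaining f = e^(−kτ) = e^(−0.015753×158) ≈ 0.0830.
At steady state, accumulation factor R = 1/(1 − e^(−kτ)) ≈ 1.0905.
Each bolus raises the concentration by D/Vd = 1482/175 ≈ 8.469 mcg/mL.
Steady-state peak Cmax,ss = C₀·R ≈ 8.469 × 1.0905 ≈ 9.235 mcg/mL.
One interval later, Cmin,ss = Cmax,ss·e^(−kτ) ≈ 9.235 × 0.0830 ≈ 0.767 mcg/mL.
Trough 0.8 mcg/mL vs MEC 2 mcg/mL: subtherapeutic.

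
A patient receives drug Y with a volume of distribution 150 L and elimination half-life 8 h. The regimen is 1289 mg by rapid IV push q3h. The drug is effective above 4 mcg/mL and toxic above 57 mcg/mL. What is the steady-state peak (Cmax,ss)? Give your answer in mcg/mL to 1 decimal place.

τ/t½ = 3/8 ≈ 0.375, so fraction remaining f = (1/2)^(3/8) ≈ 0.7711.
Accumulation ratio R = 1/(1 − f) ≈ 1/0.2289 ≈ 4.3687.
Single-dose peak C₀ = D/Vd = 1289/150 ≈ 8.593 mcg/mL.
Steady-state peak Cmax,ss = C₀·R ≈ 8.593 × 4.3687 ≈ 37.540 mcg/mL.
Peak 37.5 mcg/mL vs MTC 57 mcg/mL: below toxic threshold.

37.5 mcg/mL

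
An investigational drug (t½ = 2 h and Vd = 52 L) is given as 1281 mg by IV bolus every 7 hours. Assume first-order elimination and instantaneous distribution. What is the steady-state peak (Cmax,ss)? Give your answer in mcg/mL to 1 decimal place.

τ/t½ = 7/2 ≈ 3.5, so fraction remaining f = (1/2)^(7/2) ≈ 0.0884.
At steady state, accumulation factor R = 1/(1 − e^(−kτ)) ≈ 1.0970.
Each bolus raises the concentration by D/Vd = 1281/52 ≈ 24.635 mcg/mL.
Steady-state peak Cmax,ss = C₀·R ≈ 24.635 × 1.0970 ≈ 27.025 mcg/mL.

27.0 mcg/mL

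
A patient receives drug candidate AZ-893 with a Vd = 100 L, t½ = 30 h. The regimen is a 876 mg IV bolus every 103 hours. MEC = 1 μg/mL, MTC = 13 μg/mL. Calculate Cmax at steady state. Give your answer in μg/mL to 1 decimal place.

9.7 μg/mL

τ/t½ = 103/30 ≈ 3.4333, so fraction remaining f = (1/2)^(103/30) ≈ 0.0926.
At steady state, accumulation factor R = 1/(1 − e^(−kτ)) ≈ 1.1020.
Single-dose peak C₀ = D/Vd = 876/100 ≈ 8.760 μg/mL.
Cmax,ss = C₀/(1 − f) ≈ 8.760/0.9074 ≈ 9.654 μg/mL.
Peak 9.7 μg/mL vs MTC 13 μg/mL: below toxic threshold.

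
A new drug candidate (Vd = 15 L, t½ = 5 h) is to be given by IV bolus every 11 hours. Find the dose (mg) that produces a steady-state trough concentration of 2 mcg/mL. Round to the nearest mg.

108 mg

τ/t½ = 11/5 ≈ 2.2, so f = (1/2)^(11/5) ≈ 0.217638.
Cmin,ss = (D/Vd)·f/(1−f), so D = Cmin,ss·Vd·(1−f)/f.
D = 2 × 15 × (1−f)/f ≈ 2 × 15 × 3.59479 ≈ 107.84 mg.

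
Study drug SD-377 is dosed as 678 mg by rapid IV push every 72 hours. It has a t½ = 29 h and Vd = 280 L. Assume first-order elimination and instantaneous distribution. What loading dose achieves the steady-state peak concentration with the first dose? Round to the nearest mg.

826 mg

f = (1/2)^(72/29) ≈ 0.178902; accumulation ratio R = 1/(1−f) ≈ 1.21788.
Loading dose to hit Cmax,ss on first dose: D_load = D_maint·R ≈ 678 × 1.21788 ≈ 825.72 mg.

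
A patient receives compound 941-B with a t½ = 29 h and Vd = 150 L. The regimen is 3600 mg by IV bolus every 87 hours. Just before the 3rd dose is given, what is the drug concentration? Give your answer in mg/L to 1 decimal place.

3.4 mg/L

f = (1/2)^(τ/t½) = (1/2)^(87/29) ≈ 0.1250.
C₀ = D/Vd = 3600/150 ≈ 24.000 mg/L.
Before the 3rd dose, 2 doses have been given. Superposition: Cmin = C₀·(f + f²).
≈ 24.000 × (0.1250 + 0.0156) ≈ 24.000 × 0.1406 ≈ 3.374 mg/L.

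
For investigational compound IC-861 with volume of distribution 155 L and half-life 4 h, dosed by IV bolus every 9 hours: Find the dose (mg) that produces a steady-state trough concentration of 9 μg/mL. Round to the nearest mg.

τ/t½ = 9/4 ≈ 2.25, so f = (1/2)^(9/4) ≈ 0.210224.
Cmin,ss = (D/Vd)·f/(1−f), so D = Cmin,ss·Vd·(1−f)/f.
D = 9 × 155 × (1−f)/f ≈ 9 × 155 × 3.75683 ≈ 5240.78 mg.

5241 mg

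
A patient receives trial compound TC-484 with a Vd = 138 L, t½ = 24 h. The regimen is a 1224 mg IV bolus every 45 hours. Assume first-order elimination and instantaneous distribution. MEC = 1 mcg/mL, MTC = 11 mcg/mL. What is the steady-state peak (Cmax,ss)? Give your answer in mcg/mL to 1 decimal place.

12.2 mcg/mL

k = ln2/t½ = ln2/24 ≈ 0.028881 h⁻¹; fraction remaining f = e^(−kτ) = e^(−0.028881×45) ≈ 0.2726.
At steady state, accumulation factor R = 1/(1 − e^(−kτ)) ≈ 1.3748.
Single-dose peak C₀ = D/Vd = 1224/138 ≈ 8.870 mcg/mL.
Steady-state peak Cmax,ss = C₀·R ≈ 8.870 × 1.3748 ≈ 12.194 mcg/mL.
Peak 12.2 mcg/mL vs MTC 11 mcg/mL: exceeds toxic threshold.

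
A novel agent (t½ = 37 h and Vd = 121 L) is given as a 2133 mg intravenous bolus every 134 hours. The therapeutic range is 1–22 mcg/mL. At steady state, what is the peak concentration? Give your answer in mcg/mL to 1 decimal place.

19.2 mcg/mL

k = ln2/t½ = ln2/37 ≈ 0.018734 h⁻¹; fraction remaining f = e^(−kτ) = e^(−0.018734×134) ≈ 0.0812.
Accumulation ratio R = 1/(1 − f) ≈ 1/0.9188 ≈ 1.0884.
Each bolus raises the concentration by D/Vd = 2133/121 ≈ 17.628 mcg/mL.
Steady-state peak Cmax,ss = C₀·R ≈ 17.628 × 1.0884 ≈ 19.186 mcg/mL.
Peak 19.2 mcg/mL vs MTC 22 mcg/mL: below toxic threshold.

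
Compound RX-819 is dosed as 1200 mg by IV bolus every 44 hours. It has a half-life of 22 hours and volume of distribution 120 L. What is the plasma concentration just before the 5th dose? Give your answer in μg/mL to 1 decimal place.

f = (1/2)^(τ/t½) = (1/2)^(44/22) ≈ 0.2500.
C₀ = D/Vd = 1200/120 ≈ 10.000 μg/mL.
Before the 5th dose, 4 doses have been given. Superposition: Cmin = C₀·(f + f² + … + f^4).
≈ 10.000 × (0.2500 + 0.0625 + 0.0156 + 0.0039) ≈ 10.000 × 0.3320 ≈ 3.320 μg/mL.

3.3 μg/mL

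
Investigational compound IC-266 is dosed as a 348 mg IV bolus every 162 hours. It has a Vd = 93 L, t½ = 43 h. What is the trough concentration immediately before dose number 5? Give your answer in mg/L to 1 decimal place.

f = (1/2)^(τ/t½) = (1/2)^(162/43) ≈ 0.0734.
C₀ = D/Vd = 348/93 ≈ 3.742 mg/L.
Before the 5th dose, 4 doses have been given. Superposition: Cmin = C₀·(f + f² + … + f^4).
≈ 3.742 × (0.0734 + 0.0054 + 0.0004 + 0.0000) ≈ 3.742 × 0.0792 ≈ 0.296 mg/L.

0.3 mg/L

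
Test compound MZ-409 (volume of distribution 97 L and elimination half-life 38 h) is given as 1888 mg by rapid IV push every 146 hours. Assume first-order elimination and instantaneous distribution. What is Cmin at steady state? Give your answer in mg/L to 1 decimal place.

1.5 mg/L

Over one 146-h interval, 146/38 ≈ 3.8421 half-lives elapse, leaving f ≈ 0.0697 of each dose.
Single-dose peak C₀ = D/Vd = 1888/97 ≈ 19.464 mg/L.
Steady-state trough Cmin,ss = C₀·f/(1−f) ≈ 19.464 × 0.0697/0.9303 ≈ 1.458 mg/L.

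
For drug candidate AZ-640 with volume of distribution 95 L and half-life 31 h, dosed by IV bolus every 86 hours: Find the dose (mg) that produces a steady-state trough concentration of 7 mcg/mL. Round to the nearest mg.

τ/t½ = 86/31 ≈ 2.7742, so f = (1/2)^(86/31) ≈ 0.146179.
Cmin,ss = (D/Vd)·f/(1−f), so D = Cmin,ss·Vd·(1−f)/f.
D = 7 × 95 × (1−f)/f ≈ 7 × 95 × 5.84093 ≈ 3884.22 mg.

3884 mg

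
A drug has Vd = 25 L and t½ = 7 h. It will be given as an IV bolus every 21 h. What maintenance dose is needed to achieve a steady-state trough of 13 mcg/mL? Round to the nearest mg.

τ/t½ = 21/7 ≈ 3, so f = (1/2)^(21/7) ≈ 0.125000.
Cmin,ss = (D/Vd)·f/(1−f), so D = Cmin,ss·Vd·(1−f)/f.
D = 13 × 25 × (1−f)/f ≈ 13 × 25 × 7.00000 ≈ 2275.00 mg.

2275 mg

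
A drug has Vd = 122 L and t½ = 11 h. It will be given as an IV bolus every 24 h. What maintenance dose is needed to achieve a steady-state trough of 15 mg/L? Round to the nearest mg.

6473 mg

τ/t½ = 24/11 ≈ 2.1818, so f = (1/2)^(24/11) ≈ 0.220398.
Cmin,ss = (D/Vd)·f/(1−f), so D = Cmin,ss·Vd·(1−f)/f.
D = 15 × 122 × (1−f)/f ≈ 15 × 122 × 3.53725 ≈ 6473.17 mg.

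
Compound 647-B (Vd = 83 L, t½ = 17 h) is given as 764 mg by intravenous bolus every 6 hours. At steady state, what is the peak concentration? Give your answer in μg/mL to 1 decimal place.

k = ln2/t½ = ln2/17 ≈ 0.040773 h⁻¹; fraction remaining f = e^(−kτ) = e^(−0.040773×6) ≈ 0.7830.
At steady state, accumulation factor R = 1/(1 − e^(−kτ)) ≈ 4.6083.
Single-dose peak C₀ = D/Vd = 764/83 ≈ 9.205 μg/mL.
Cmax,ss = C₀/(1 − f) ≈ 9.205/0.2170 ≈ 42.419 μg/mL.

42.4 μg/mL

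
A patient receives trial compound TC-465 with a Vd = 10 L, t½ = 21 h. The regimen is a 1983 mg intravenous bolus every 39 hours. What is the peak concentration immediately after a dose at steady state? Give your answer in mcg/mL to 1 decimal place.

Over one 39-h interval, 39/21 ≈ 1.8571 half-lives elapse, leaving f ≈ 0.2760 of each dose.
Accumulation ratio R = 1/(1 − f) ≈ 1/0.7240 ≈ 1.3812.
Each bolus raises the concentration by D/Vd = 1983/10 ≈ 198.300 mcg/mL.
Steady-state peak Cmax,ss = C₀·R ≈ 198.300 × 1.3812 ≈ 273.892 mcg/mL.

273.9 mcg/mL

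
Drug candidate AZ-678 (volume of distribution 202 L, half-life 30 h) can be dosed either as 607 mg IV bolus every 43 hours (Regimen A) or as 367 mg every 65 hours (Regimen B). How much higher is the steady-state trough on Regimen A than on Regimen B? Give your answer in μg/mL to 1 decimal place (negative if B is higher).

1.2 μg/mL

Regimen A: f = (1/2)^(43/30) ≈ 0.3703; Cmin,ss = (607/202)·f/(1−f) ≈ 1.767 μg/mL.
Regimen B: f = (1/2)^(65/30) ≈ 0.2227; Cmin,ss = (367/202)·f/(1−f) ≈ 0.521 μg/mL.
Difference ≈ 1.767 − 0.521 ≈ 1.246 μg/mL.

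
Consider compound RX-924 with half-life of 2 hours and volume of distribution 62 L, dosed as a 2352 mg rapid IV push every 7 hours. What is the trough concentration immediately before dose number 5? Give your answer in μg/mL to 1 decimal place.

f = (1/2)^(τ/t½) = (1/2)^(7/2) ≈ 0.0884.
C₀ = D/Vd = 2352/62 ≈ 37.935 μg/mL.
Before the 5th dose, 4 doses have been given. Superposition: Cmin = C₀·(f + f² + … + f^4).
≈ 37.935 × (0.0884 + 0.0078 + 0.0007 + 0.0001) ≈ 37.935 × 0.0970 ≈ 3.680 μg/mL.

3.7 μg/mL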